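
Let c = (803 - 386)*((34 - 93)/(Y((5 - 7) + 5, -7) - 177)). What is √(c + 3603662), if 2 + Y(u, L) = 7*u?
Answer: √89965705442/158 ≈ 1898.4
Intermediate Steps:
Y(u, L) = -2 + 7*u
c = 24603/158 (c = (803 - 386)*((34 - 93)/((-2 + 7*((5 - 7) + 5)) - 177)) = 417*(-59/((-2 + 7*(-2 + 5)) - 177)) = 417*(-59/((-2 + 7*3) - 177)) = 417*(-59/((-2 + 21) - 177)) = 417*(-59/(19 - 177)) = 417*(-59/(-158)) = 417*(-59*(-1/158)) = 417*(59/158) = 24603/158 ≈ 155.72)
√(c + 3603662) = √(24603/158 + 3603662) = √(569403199/158) = √89965705442/158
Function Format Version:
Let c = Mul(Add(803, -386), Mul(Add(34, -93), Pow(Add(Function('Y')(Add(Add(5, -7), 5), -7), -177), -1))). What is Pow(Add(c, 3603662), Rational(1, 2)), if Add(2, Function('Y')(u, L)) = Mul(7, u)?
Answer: Mul(Rational(1, 158), Pow(89965705442, Rational(1, 2))) ≈ 1898.4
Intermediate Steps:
Function('Y')(u, L) = Add(-2, Mul(7, u))
c = Rational(24603, 158) (c = Mul(Add(803, -386), Mul(Add(34, -93), Pow(Add(Add(-2, Mul(7, Add(Add(5, -7), 5))), -177), -1))) = Mul(417, Mul(-59, Pow(Add(Add(-2, Mul(7, Add(-2, 5))), -177), -1))) = Mul(417, Mul(-59, Pow(Add(Add(-2, Mul(7, 3)), -177), -1))) = Mul(417, Mul(-59, Pow(Add(Add(-2, 21), -177), -1))) = Mul(417, Mul(-59, Pow(Add(19, -177), -1))) = Mul(417, Mul(-59, Pow(-158, -1))) = Mul(417, Mul(-59, Rational(-1, 158))) = Mul(417, Rational(59, 158)) = Rational(24603, 158) ≈ 155.72)
Pow(Add(c, 3603662), Rational(1, 2)) = Pow(Add(Rational(24603, 158), 3603662), Rational(1, 2)) = Pow(Rational(569403199, 158), Rational(1, 2)) = Mul(Rational(1, 158), Pow(89965705442, Rational(1, 2)))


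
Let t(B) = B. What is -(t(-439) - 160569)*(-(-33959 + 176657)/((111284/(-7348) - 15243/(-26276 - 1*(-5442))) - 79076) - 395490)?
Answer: -17522414765046551191968/275177534521 ≈ -6.3677e+10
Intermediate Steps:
-(t(-439) - 160569)*(-(-33959 + 176657)/((111284/(-7348) - 15243/(-26276 - 1*(-5442))) - 79076) - 395490) = -(-439 - 160569)*(-(-33959 + 176657)/((111284/(-7348) - 15243/(-26276 - 1*(-5442))) - 79076) - 395490) = -(-161008)*(-142698/((111284*(-1/7348) - 15243/(-26276 + 5442)) - 79076) - 395490) = -(-161008)*(-142698/((-27821/1837 - 15243/(-20834)) - 79076) - 395490) = -(-161008)*(-142698/((-27821/1837 - 15243*(-1/20834)) - 79076) - 395490) = -(-161008)*(-142698/((-27821/1837 + 15243/20834) - 79076) - 395490) = -(-161008)*(-142698/(-50147393/3479278 - 79076) - 395490) = -(-161008)*(-142698/(-275177534521/3479278) - 395490) = -(-161008)*(-142698*(-3479278)/275177534521 - 395490) = -(-161008)*(-1*(-496486012044/275177534521) - 395490) = -(-161008)*(496486012044/275177534521 - 395490) = -(-161008)*(-108829466641698246)/275177534521 = -1*17522414765046551191968/275177534521 = -17522414765046551191968/275177534521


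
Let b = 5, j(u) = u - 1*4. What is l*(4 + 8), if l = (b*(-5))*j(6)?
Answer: -600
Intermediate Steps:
j(u) = -4 + u (j(u) = u - 4 = -4 + u)
l = -50 (l = (5*(-5))*(-4 + 6) = -25*2 = -50)
l*(4 + 8) = -50*(4 + 8) = -50*12 = -600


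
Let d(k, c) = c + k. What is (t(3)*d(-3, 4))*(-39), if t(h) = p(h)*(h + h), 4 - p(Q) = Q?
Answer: -234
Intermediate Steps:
p(Q) = 4 - Q
t(h) = 2*h*(4 - h) (t(h) = (4 - h)*(h + h) = (4 - h)*(2*h) = 2*h*(4 - h))
(t(3)*d(-3, 4))*(-39) = ((2*3*(4 - 1*3))*(4 - 3))*(-39) = ((2*3*(4 - 3))*1)*(-39) = ((2*3*1)*1)*(-39) = (6*1)*(-39) = 6*(-39) = -234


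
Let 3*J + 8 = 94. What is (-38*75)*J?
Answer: -81700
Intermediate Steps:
J = 86/3 (J = -8/3 + (⅓)*94 = -8/3 + 94/3 = 86/3 ≈ 28.667)
(-38*75)*J = -38*75*(86/3) = -2850*86/3 = -81700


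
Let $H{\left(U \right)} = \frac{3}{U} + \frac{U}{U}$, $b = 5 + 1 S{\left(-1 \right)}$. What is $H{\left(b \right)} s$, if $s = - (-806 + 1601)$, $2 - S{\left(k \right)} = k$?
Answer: $- \frac{8745}{8} \approx -1093.1$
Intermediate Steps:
$S{\left(k \right)} = 2 - k$
$s = -795$ ($s = \left(-1\right) 795 = -795$)
$b = 8$ ($b = 5 + 1 \left(2 - -1\right) = 5 + 1 \left(2 + 1\right) = 5 + 1 \cdot 3 = 5 + 3 = 8$)
$H{\left(U \right)} = 1 + \frac{3}{U}$ ($H{\left(U \right)} = \frac{3}{U} + 1 = 1 + \frac{3}{U}$)
$H{\left(b \right)} s = \frac{3 + 8}{8} \left(-795\right) = \frac{1}{8} \cdot 11 \left(-795\right) = \frac{11}{8} \left(-795\right) = - \frac{8745}{8}$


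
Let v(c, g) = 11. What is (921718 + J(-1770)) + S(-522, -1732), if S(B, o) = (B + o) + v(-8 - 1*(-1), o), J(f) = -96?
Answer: 919379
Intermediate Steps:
S(B, o) = 11 + B + o (S(B, o) = (B + o) + 11 = 11 + B + o)
(921718 + J(-1770)) + S(-522, -1732) = (921718 - 96) + (11 - 522 - 1732) = 921622 - 2243 = 919379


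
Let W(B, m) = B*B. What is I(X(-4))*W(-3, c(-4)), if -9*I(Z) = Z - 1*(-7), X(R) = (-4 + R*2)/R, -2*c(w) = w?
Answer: -10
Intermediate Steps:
c(w) = -w/2
W(B, m) = B²
X(R) = (-4 + 2*R)/R
I(Z) = -7/9 - Z/9 (I(Z) = -(Z - 1*(-7))/9 = -(Z + 7)/9 = -(7 + Z)/9 = -7/9 - Z/9)
I(X(-4))*W(-3, c(-4)) = (-7/9 - (2 - 4/(-4))/9)*(-3)² = (-7/9 - (2 - 4*(-¼))/9)*9 = (-7/9 - (2 + 1)/9)*9 = (-7/9 - ⅑*3)*9 = (-7/9 - ⅓)*9 = -10/9*9 = -10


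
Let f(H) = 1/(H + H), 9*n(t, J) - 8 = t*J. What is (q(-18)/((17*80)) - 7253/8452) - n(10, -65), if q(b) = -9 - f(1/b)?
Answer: 1786969/25356 ≈ 70.475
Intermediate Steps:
n(t, J) = 8/9 + J*t/9 (n(t, J) = 8/9 + (t*J)/9 = 8/9 + (J*t)/9 = 8/9 + J*t/9)
f(H) = 1/(2*H)
q(b) = -9 - b/2 (q(b) = -9 - 1/(2*(1/b)) = -9 - b/2)
(q(-18)/((17*80)) - 7253/8452) - n(10, -65) = ((-9 - ½*(-18))/((17*80)) - 7253/8452) - (8/9 + (⅑)*(-65)*10) = ((-9 + 9)/1360 - 7253*1/8452) - (8/9 - 650/9) = (0*(1/1360) - 7253/8452) - 1*(-214/3) = (0 - 7253/8452) + 214/3 = -7253/8452 + 214/3 = 1786969/25356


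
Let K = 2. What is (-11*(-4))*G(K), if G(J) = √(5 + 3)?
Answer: 88*√2 ≈ 124.45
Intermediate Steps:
G(J) = 2*√2 (G(J) = √8 = 2*√2)
(-11*(-4))*G(K) = (-11*(-4))*(2*√2) = 44*(2*√2) = 88*√2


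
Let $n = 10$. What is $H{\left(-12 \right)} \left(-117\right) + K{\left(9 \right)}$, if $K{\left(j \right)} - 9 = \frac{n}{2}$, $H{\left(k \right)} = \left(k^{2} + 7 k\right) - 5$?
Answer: $-6421$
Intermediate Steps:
$H{\left(k \right)} = -5 + k^{2} + 7 k$
$K{\left(j \right)} = 14$ ($K{\left(j \right)} = 9 + \frac{10}{2} = 9 + 10 \cdot \frac{1}{2} = 9 + 5 = 14$)
$H{\left(-12 \right)} \left(-117\right) + K{\left(9 \right)} = \left(-5 + \left(-12\right)^{2} + 7 \left(-12\right)\right) \left(-117\right) + 14 = \left(-5 + 144 - 84\right) \left(-117\right) + 14 = 55 \left(-117\right) + 14 = -6435 + 14 = -6421$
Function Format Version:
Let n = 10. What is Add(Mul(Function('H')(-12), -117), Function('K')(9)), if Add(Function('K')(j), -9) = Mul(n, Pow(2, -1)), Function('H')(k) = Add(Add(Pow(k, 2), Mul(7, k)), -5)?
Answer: -6421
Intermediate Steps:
Function('H')(k) = Add(-5, Pow(k, 2), Mul(7, k))
Function('K')(j) = 14 (Function('K')(j) = Add(9, Mul(10, Pow(2, -1))) = Add(9, Mul(10, Rational(1, 2))) = Add(9, 5) = 14)
Add(Mul(Function('H')(-12), -117), Function('K')(9)) = Add(Mul(Add(-5, Pow(-12, 2), Mul(7, -12)), -117), 14) = Add(Mul(Add(-5, 144, -84), -117), 14) = Add(Mul(55, -117), 14) = Add(-6435, 14) = -6421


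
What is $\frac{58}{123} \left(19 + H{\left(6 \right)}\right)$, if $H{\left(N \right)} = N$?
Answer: $\frac{1450}{123} \approx 11.789$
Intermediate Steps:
$\frac{58}{123} \left(19 + H{\left(6 \right)}\right) = \frac{58}{123} \left(19 + 6\right) = 58 \cdot \frac{1}{123} \cdot 25 = \frac{58}{123} \cdot 25 = \frac{1450}{123}$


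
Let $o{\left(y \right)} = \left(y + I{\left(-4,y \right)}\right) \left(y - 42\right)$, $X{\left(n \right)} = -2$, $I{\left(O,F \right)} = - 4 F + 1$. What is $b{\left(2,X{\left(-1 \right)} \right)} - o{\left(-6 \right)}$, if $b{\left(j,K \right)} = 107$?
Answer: $1019$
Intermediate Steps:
$I{\left(O,F \right)} = 1 - 4 F$
$o{\left(y \right)} = \left(1 - 3 y\right) \left(-42 + y\right)$ ($o{\left(y \right)} = \left(y - \left(-1 + 4 y\right)\right) \left(y - 42\right) = \left(1 - 3 y\right) \left(-42 + y\right)$)
$b{\left(2,X{\left(-1 \right)} \right)} - o{\left(-6 \right)} = 107 - \left(-42 - 3 \left(-6\right)^{2} + 127 \left(-6\right)\right) = 107 - \left(-42 - 108 - 762\right) = 107 - -912 = 107 + 912 = 1019$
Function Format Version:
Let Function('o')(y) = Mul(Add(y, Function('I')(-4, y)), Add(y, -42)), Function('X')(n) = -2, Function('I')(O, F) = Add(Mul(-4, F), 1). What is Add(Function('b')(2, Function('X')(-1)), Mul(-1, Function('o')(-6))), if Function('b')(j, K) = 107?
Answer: 1019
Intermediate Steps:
Function('I')(O, F) = Add(1, Mul(-4, F))
Function('o')(y) = Mul(Add(1, Mul(-3, y)), Add(-42, y)) (Function('o')(y) = Mul(Add(y, Add(1, Mul(-4, y))), Add(y, -42)) = Mul(Add(1, Mul(-3, y)), Add(-42, y)))
Add(Function('b')(2, Function('X')(-1)), Mul(-1, Function('o')(-6))) = Add(107, Mul(-1, Add(-42, Mul(-3, Pow(-6, 2)), Mul(127, -6)))) = Add(107, Mul(-1, Add(-42, Mul(-3, 36), -762))) = Add(107, Mul(-1, Add(-42, -108, -762))) = Add(107, Mul(-1, -912)) = Add(107, 912) = 1019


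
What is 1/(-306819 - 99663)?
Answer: -1/406482 ≈ -2.4601e-6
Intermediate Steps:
1/(-306819 - 99663) = 1/(-406482) = -1/406482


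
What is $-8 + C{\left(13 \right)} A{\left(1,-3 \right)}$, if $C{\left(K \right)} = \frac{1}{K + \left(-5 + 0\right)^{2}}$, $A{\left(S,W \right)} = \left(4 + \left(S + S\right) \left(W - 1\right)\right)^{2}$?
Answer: $- \frac{144}{19} \approx -7.5789$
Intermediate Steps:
$A{\left(S,W \right)} = \left(4 + 2 S \left(-1 + W\right)\right)^{2}$
$C{\left(K \right)} = \frac{1}{25 + K}$ ($C{\left(K \right)} = \frac{1}{K + \left(-5\right)^{2}} = \frac{1}{K + 25} = \frac{1}{25 + K}$)
$-8 + C{\left(13 \right)} A{\left(1,-3 \right)} = -8 + \frac{4 \left(2 - 1 + 1 \left(-3\right)\right)^{2}}{25 + 13} = -8 + \frac{4 \left(2 - 1 - 3\right)^{2}}{38} = -8 + \frac{4 \left(-2\right)^{2}}{38} = -8 + \frac{4 \cdot 4}{38} = -8 + \frac{1}{38} \cdot 16 = -8 + \frac{8}{19} = - \frac{144}{19}$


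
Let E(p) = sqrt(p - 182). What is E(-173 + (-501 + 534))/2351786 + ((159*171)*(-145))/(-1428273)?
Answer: 146015/52899 + I*sqrt(322)/2351786 ≈ 2.7603 + 7.6301e-6*I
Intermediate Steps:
E(p) = sqrt(-182 + p)
E(-173 + (-501 + 534))/2351786 + ((159*171)*(-145))/(-1428273) = sqrt(-182 + (-173 + (-501 + 534)))/2351786 + ((159*171)*(-145))/(-1428273) = sqrt(-182 + (-173 + 33))*(1/2351786) + (27189*(-145))*(-1/1428273) = sqrt(-182 - 140)*(1/2351786) - 3942405*(-1/1428273) = sqrt(-322)*(1/2351786) + 146015/52899 = (I*sqrt(322))*(1/2351786) + 146015/52899 = I*sqrt(322)/2351786 + 146015/52899 = 146015/52899 + I*sqrt(322)/2351786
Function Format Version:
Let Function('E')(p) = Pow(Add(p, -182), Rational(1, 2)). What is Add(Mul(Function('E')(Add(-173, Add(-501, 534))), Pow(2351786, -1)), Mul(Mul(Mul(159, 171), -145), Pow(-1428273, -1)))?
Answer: Add(Rational(146015, 52899), Mul(Rational(1, 2351786), I, Pow(322, Rational(1, 2)))) ≈ Add(2.7603, Mul(7.6301e-6, I))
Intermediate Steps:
Function('E')(p) = Pow(Add(-182, p), Rational(1, 2))
Add(Mul(Function('E')(Add(-173, Add(-501, 534))), Pow(2351786, -1)), Mul(Mul(Mul(159, 171), -145), Pow(-1428273, -1))) = Add(Mul(Pow(Add(-182, Add(-173, Add(-501, 534))), Rational(1, 2)), Pow(2351786, -1)), Mul(Mul(Mul(159, 171), -145), Pow(-1428273, -1))) = Add(Mul(Pow(Add(-182, Add(-173, 33)), Rational(1, 2)), Rational(1, 2351786)), Mul(Mul(27189, -145), Rational(-1, 1428273))) = Add(Mul(Pow(Add(-182, -140), Rational(1, 2)), Rational(1, 2351786)), Mul(-3942405, Rational(-1, 1428273))) = Add(Mul(Pow(-322, Rational(1, 2)), Rational(1, 2351786)), Rational(146015, 52899)) = Add(Mul(Mul(I, Pow(322, Rational(1, 2))), Rational(1, 2351786)), Rational(146015, 52899)) = Add(Mul(Rational(1, 2351786), I, Pow(322, Rational(1, 2))), Rational(146015, 52899)) = Add(Rational(146015, 52899), Mul(Rational(1, 2351786), I, Pow(322, Rational(1, 2))))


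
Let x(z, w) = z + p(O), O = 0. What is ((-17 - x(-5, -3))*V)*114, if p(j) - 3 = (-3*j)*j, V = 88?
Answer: -150480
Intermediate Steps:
p(j) = 3 - 3*j² (p(j) = 3 + (-3*j)*j = 3 - 3*j²)
x(z, w) = 3 + z (x(z, w) = z + (3 - 3*0²) = z + (3 - 3*0) = z + (3 + 0) = z + 3 = 3 + z)
((-17 - x(-5, -3))*V)*114 = ((-17 - (3 - 5))*88)*114 = ((-17 - 1*(-2))*88)*114 = ((-17 + 2)*88)*114 = -15*88*114 = -1320*114 = -150480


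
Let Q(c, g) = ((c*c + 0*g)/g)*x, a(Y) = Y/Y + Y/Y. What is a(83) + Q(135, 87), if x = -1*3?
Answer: -18167/29 ≈ -626.45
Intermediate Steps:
x = -3
a(Y) = 2 (a(Y) = 1 + 1 = 2)
Q(c, g) = -3*c**2/g (Q(c, g) = ((c*c + 0*g)/g)*(-3) = ((c**2 + 0)/g)*(-3) = (c**2/g)*(-3) = -3*c**2/g)
a(83) + Q(135, 87) = 2 - 3*135**2/87 = 2 - 3*18225*1/87 = 2 - 18225/29 = -18167/29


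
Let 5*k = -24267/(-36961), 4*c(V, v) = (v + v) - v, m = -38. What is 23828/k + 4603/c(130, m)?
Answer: 83443735258/461073 ≈ 1.8098e+5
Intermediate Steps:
c(V, v) = v/4 (c(V, v) = ((v + v) - v)/4 = (2*v - v)/4 = v/4)
k = 24267/184805 (k = (-24267/(-36961))/5 = (-24267*(-1/36961))/5 = (1/5)*(24267/36961) = 24267/184805 ≈ 0.13131)
23828/k + 4603/c(130, m) = 23828/(24267/184805) + 4603/(((1/4)*(-38))) = 23828*(184805/24267) + 4603/(-19/2) = 4403533540/24267 + 4603*(-2/19) = 4403533540/24267 - 9206/19 = 83443735258/461073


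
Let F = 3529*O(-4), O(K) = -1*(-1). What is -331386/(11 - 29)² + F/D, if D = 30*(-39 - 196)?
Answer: -32464093/31725 ≈ -1023.3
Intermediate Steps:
O(K) = 1
D = -7050 (D = 30*(-235) = -7050)
F = 3529 (F = 3529*1 = 3529)
-331386/(11 - 29)² + F/D = -331386/(11 - 29)² + 3529/(-7050) = -331386/((-18)²) + 3529*(-1/7050) = -331386/324 - 3529/7050 = -331386*1/324 - 3529/7050 = -55231/54 - 3529/7050 = -32464093/31725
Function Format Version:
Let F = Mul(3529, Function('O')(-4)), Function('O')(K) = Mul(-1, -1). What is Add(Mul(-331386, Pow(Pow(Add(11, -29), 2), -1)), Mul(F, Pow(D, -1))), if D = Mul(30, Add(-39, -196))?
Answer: Rational(-32464093, 31725) ≈ -1023.3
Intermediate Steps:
Function('O')(K) = 1
D = -7050 (D = Mul(30, -235) = -7050)
F = 3529 (F = Mul(3529, 1) = 3529)
Add(Mul(-331386, Pow(Pow(Add(11, -29), 2), -1)), Mul(F, Pow(D, -1))) = Add(Mul(-331386, Pow(Pow(Add(11, -29), 2), -1)), Mul(3529, Pow(-7050, -1))) = Add(Mul(-331386, Pow(Pow(-18, 2), -1)), Mul(3529, Rational(-1, 7050))) = Add(Mul(-331386, Pow(324, -1)), Rational(-3529, 7050)) = Add(Mul(-331386, Rational(1, 324)), Rational(-3529, 7050)) = Add(Rational(-55231, 54), Rational(-3529, 7050)) = Rational(-32464093, 31725)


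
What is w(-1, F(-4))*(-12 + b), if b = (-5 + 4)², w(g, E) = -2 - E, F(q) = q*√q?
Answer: 22 - 88*I ≈ 22.0 - 88.0*I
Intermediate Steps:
F(q) = q^(3/2)
b = 1 (b = (-1)² = 1)
w(-1, F(-4))*(-12 + b) = (-2 - (-4)^(3/2))*(-12 + 1) = (-2 - (-8)*I)*(-11) = (-2 + 8*I)*(-11) = 22 - 88*I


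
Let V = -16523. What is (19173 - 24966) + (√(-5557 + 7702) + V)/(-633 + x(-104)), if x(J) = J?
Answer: -4252918/737 - √2145/737 ≈ -5770.6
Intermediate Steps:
(19173 - 24966) + (√(-5557 + 7702) + V)/(-633 + x(-104)) = (19173 - 24966) + (√(-5557 + 7702) - 16523)/(-633 - 104) = -5793 + (√2145 - 16523)/(-737) = -5793 + (-16523 + √2145)*(-1/737) = -5793 + (16523/737 - √2145/737) = -4252918/737 - √2145/737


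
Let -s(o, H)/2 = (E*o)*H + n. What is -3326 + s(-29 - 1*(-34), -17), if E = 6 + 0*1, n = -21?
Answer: -2264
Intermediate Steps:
E = 6 (E = 6 + 0 = 6)
s(o, H) = 42 - 12*H*o (s(o, H) = -2*((6*o)*H - 21) = -2*(6*H*o - 21) = -2*(-21 + 6*H*o) = 42 - 12*H*o)
-3326 + s(-29 - 1*(-34), -17) = -3326 + (42 - 12*(-17)*(-29 - 1*(-34))) = -3326 + (42 - 12*(-17)*(-29 + 34)) = -3326 + (42 - 12*(-17)*5) = -3326 + (42 + 1020) = -3326 + 1062 = -2264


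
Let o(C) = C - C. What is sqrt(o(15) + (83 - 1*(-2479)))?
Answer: sqrt(2562) ≈ 50.616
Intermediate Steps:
o(C) = 0
sqrt(o(15) + (83 - 1*(-2479))) = sqrt(0 + (83 - 1*(-2479))) = sqrt(0 + (83 + 2479)) = sqrt(0 + 2562) = sqrt(2562)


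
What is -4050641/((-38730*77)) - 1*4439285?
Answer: -1891268009887/426030 ≈ -4.4393e+6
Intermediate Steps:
-4050641/((-38730*77)) - 1*4439285 = -4050641/(-2982210) - 4439285 = -4050641*(-1/2982210) - 4439285 = 578663/426030 - 4439285 = -1891268009887/426030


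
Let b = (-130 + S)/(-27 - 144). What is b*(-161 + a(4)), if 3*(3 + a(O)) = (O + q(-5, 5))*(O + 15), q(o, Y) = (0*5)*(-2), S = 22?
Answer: -1664/19 ≈ -87.579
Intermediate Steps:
q(o, Y) = 0 (q(o, Y) = 0*(-2) = 0)
a(O) = -3 + O*(15 + O)/3 (a(O) = -3 + ((O + 0)*(O + 15))/3 = -3 + (O*(15 + O))/3 = -3 + O*(15 + O)/3)
b = 12/19 (b = (-130 + 22)/(-27 - 144) = -108/(-171) = -108*(-1/171) = 12/19 ≈ 0.63158)
b*(-161 + a(4)) = 12*(-161 + (-3 + 5*4 + (⅓)*4²))/19 = 12*(-161 + (-3 + 20 + (⅓)*16))/19 = 12*(-161 + (-3 + 20 + 16/3))/19 = 12*(-161 + 67/3)/19 = (12/19)*(-416/3) = -1664/19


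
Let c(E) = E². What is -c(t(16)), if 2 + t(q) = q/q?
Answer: -1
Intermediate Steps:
t(q) = -1 (t(q) = -2 + q/q = -2 + 1 = -1)
-c(t(16)) = -1*(-1)² = -1*1 = -1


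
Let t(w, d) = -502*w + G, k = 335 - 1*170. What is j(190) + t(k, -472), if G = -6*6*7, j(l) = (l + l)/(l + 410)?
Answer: -2492441/30 ≈ -83081.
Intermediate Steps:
j(l) = 2*l/(410 + l) (j(l) = (2*l)/(410 + l) = 2*l/(410 + l))
k = 165 (k = 335 - 170 = 165)
G = -252 (G = -36*7 = -252)
t(w, d) = -252 - 502*w (t(w, d) = -502*w - 252 = -252 - 502*w)
j(190) + t(k, -472) = 2*190/(410 + 190) + (-252 - 502*165) = 2*190/600 + (-252 - 82830) = 2*190*(1/600) - 83082 = 19/30 - 83082 = -2492441/30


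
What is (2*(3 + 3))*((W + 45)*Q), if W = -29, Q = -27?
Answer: -5184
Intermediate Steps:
(2*(3 + 3))*((W + 45)*Q) = (2*(3 + 3))*((-29 + 45)*(-27)) = (2*6)*(16*(-27)) = 12*(-432) = -5184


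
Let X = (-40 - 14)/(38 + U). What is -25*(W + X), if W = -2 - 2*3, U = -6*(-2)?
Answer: 227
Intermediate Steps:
U = 12
W = -8 (W = -2 - 6 = -8)
X = -27/25 (X = (-40 - 14)/(38 + 12) = -54/50 = -54*1/50 = -27/25 ≈ -1.0800)
-25*(W + X) = -25*(-8 - 27/25) = -25*(-227/25) = 227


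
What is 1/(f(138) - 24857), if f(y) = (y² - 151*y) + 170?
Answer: -1/26481 ≈ -3.7763e-5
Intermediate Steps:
f(y) = 170 + y² - 151*y
1/(f(138) - 24857) = 1/((170 + 138² - 151*138) - 24857) = 1/((170 + 19044 - 20838) - 24857) = 1/(-1624 - 24857) = 1/(-26481) = -1/26481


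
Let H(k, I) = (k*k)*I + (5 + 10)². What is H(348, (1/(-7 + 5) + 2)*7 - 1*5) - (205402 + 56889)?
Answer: 404006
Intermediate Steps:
H(k, I) = 225 + I*k² (H(k, I) = k²*I + 15² = I*k² + 225 = 225 + I*k²)
H(348, (1/(-7 + 5) + 2)*7 - 1*5) - (205402 + 56889) = (225 + ((1/(-7 + 5) + 2)*7 - 1*5)*348²) - (205402 + 56889) = (225 + ((1/(-2) + 2)*7 - 5)*121104) - 1*262291 = (225 + ((-½ + 2)*7 - 5)*121104) - 262291 = (225 + ((3/2)*7 - 5)*121104) - 262291 = (225 + (21/2 - 5)*121104) - 262291 = (225 + (11/2)*121104) - 262291 = (225 + 666072) - 262291 = 666297 - 262291 = 404006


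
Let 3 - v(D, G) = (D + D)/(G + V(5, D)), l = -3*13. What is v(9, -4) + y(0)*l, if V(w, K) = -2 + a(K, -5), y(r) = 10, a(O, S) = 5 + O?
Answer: -1557/4 ≈ -389.25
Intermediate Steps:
V(w, K) = 3 + K (V(w, K) = -2 + (5 + K) = 3 + K)
l = -39
v(D, G) = 3 - 2*D/(3 + D + G) (v(D, G) = 3 - (D + D)/(G + (3 + D)) = 3 - 2*D/(3 + D + G))
v(9, -4) + y(0)*l = (9 + 9 + 3*(-4))/(3 + 9 - 4) + 10*(-39) = (9 + 9 - 12)/8 - 390 = (1/8)*6 - 390 = 3/4 - 390 = -1557/4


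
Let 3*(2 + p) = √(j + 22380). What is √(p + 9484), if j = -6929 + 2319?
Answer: √(85338 + 3*√17770)/3 ≈ 97.604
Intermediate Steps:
j = -4610
p = -2 + √17770/3 (p = -2 + √(-4610 + 22380)/3 = -2 + √17770/3 ≈ 42.435)
√(p + 9484) = √((-2 + √17770/3) + 9484) = √(9482 + √17770/3)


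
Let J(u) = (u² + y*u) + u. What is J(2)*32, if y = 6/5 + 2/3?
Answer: 4672/15 ≈ 311.47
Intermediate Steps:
y = 28/15 (y = 6*(⅕) + 2*(⅓) = 6/5 + ⅔ = 28/15 ≈ 1.8667)
J(u) = u² + 43*u/15 (J(u) = (u² + 28*u/15) + u = u² + 43*u/15)
J(2)*32 = ((1/15)*2*(43 + 15*2))*32 = ((1/15)*2*(43 + 30))*32 = ((1/15)*2*73)*32 = (146/15)*32 = 4672/15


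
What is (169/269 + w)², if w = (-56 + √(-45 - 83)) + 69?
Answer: 4177348/72361 + 58656*I*√2/269 ≈ 57.729 + 308.37*I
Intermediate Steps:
w = 13 + 8*I*√2 (w = (-56 + √(-128)) + 69 = (-56 + 8*I*√2) + 69 = 13 + 8*I*√2 ≈ 13.0 + 11.314*I)
(169/269 + w)² = (169/269 + (13 + 8*I*√2))² = (3666/269 + 8*I*√2)²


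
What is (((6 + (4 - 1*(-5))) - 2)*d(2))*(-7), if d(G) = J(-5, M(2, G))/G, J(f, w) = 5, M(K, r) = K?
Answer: -455/2 ≈ -227.50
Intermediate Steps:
d(G) = 5/G
(((6 + (4 - 1*(-5))) - 2)*d(2))*(-7) = (((6 + (4 - 1*(-5))) - 2)*(5/2))*(-7) = (((6 + (4 + 5)) - 2)*(5*(½)))*(-7) = (((6 + 9) - 2)*(5/2))*(-7) = ((15 - 2)*(5/2))*(-7) = (13*(5/2))*(-7) = (65/2)*(-7) = -455/2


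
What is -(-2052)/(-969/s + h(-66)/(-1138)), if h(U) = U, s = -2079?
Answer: 202284621/51664 ≈ 3915.4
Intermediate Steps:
-(-2052)/(-969/s + h(-66)/(-1138)) = -(-2052)/(-969/(-2079) - 66/(-1138)) = -(-2052)/(-969*(-1/2079) - 66*(-1/1138)) = -(-2052)/(323/693 + 33/569) = -(-2052)/206656/394317 = -(-2052)*394317/206656 = -1*(-202284621/51664) = 202284621/51664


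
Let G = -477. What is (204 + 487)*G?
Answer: -329607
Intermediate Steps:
(204 + 487)*G = (204 + 487)*(-477) = 691*(-477) = -329607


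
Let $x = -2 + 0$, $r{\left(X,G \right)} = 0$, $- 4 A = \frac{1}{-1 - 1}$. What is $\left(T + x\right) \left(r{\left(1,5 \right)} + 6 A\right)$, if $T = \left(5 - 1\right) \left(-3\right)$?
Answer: $- \frac{21}{2} \approx -10.5$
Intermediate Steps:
$A = \frac{1}{8}$ ($A = - \frac{1}{4 \left(-1 - 1\right)} = - \frac{1}{4 \left(-2\right)} = \left(- \frac{1}{4}\right) \left(- \frac{1}{2}\right) = \frac{1}{8} \approx 0.125$)
$x = -2$
$T = -12$ ($T = 4 \left(-3\right) = -12$)
$\left(T + x\right) \left(r{\left(1,5 \right)} + 6 A\right) = \left(-12 - 2\right) \left(0 + 6 \cdot \frac{1}{8}\right) = - 14 \left(0 + \frac{3}{4}\right) = \left(-14\right) \frac{3}{4} = - \frac{21}{2}$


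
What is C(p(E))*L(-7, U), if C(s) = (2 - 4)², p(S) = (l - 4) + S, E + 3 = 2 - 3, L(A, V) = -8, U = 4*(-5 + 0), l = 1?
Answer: -32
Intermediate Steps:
U = -20 (U = 4*(-5) = -20)
E = -4 (E = -3 + (2 - 3) = -3 - 1 = -4)
p(S) = -3 + S (p(S) = (1 - 4) + S = -3 + S)
C(s) = 4 (C(s) = (-2)² = 4)
C(p(E))*L(-7, U) = 4*(-8) = -32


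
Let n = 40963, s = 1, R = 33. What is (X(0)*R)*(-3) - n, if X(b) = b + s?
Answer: -41062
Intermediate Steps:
X(b) = 1 + b (X(b) = b + 1 = 1 + b)
(X(0)*R)*(-3) - n = ((1 + 0)*33)*(-3) - 1*40963 = (1*33)*(-3) - 40963 = 33*(-3) - 40963 = -99 - 40963 = -41062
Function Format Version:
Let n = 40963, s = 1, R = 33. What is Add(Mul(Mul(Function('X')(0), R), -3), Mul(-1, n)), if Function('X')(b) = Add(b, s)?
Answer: -41062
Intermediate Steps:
Function('X')(b) = Add(1, b) (Function('X')(b) = Add(b, 1) = Add(1, b))
Add(Mul(Mul(Function('X')(0), R), -3), Mul(-1, n)) = Add(Mul(Mul(Add(1, 0), 33), -3), Mul(-1, 40963)) = Add(Mul(Mul(1, 33), -3), -40963) = Add(Mul(33, -3), -40963) = Add(-99, -40963) = -41062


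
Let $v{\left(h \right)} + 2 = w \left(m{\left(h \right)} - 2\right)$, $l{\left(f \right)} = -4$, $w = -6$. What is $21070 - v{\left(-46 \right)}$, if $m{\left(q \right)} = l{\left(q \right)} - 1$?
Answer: $21030$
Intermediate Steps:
$m{\left(q \right)} = -5$ ($m{\left(q \right)} = -4 - 1 = -5$)
$v{\left(h \right)} = 40$ ($v{\left(h \right)} = -2 - 6 \left(-5 - 2\right) = -2 - -42 = -2 + 42 = 40$)
$21070 - v{\left(-46 \right)} = 21070 - 40 = 21030$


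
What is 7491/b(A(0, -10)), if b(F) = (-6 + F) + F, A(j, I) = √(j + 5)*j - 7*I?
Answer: 7491/134 ≈ 55.903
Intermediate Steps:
A(j, I) = -7*I + j*√(5 + j) (A(j, I) = √(5 + j)*j - 7*I = j*√(5 + j) - 7*I = -7*I + j*√(5 + j))
b(F) = -6 + 2*F
7491/b(A(0, -10)) = 7491/(-6 + 2*(-7*(-10) + 0*√(5 + 0))) = 7491/(-6 + 2*(70 + 0*√5)) = 7491/(-6 + 2*(70 + 0)) = 7491/(-6 + 2*70) = 7491/(-6 + 140) = 7491/134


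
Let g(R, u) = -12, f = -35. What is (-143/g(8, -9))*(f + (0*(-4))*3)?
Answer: -5005/12 ≈ -417.08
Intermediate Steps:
(-143/g(8, -9))*(f + (0*(-4))*3) = (-143/(-12))*(-35 + (0*(-4))*3) = (-143*(-1/12))*(-35 + 0*3) = 143*(-35 + 0)/12 = (143/12)*(-35) = -5005/12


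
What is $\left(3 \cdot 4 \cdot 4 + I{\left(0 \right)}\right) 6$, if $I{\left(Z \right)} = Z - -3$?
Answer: $306$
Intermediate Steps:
$I{\left(Z \right)} = 3 + Z$ ($I{\left(Z \right)} = Z + 3 = 3 + Z$)
$\left(3 \cdot 4 \cdot 4 + I{\left(0 \right)}\right) 6 = \left(3 \cdot 4 \cdot 4 + \left(3 + 0\right)\right) 6 = \left(12 \cdot 4 + 3\right) 6 = \left(48 + 3\right) 6 = 51 \cdot 6 = 306$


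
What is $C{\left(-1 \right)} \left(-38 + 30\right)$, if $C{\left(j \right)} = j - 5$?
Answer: $48$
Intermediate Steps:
$C{\left(j \right)} = -5 + j$ ($C{\left(j \right)} = j - 5 = -5 + j$)
$C{\left(-1 \right)} \left(-38 + 30\right) = \left(-5 - 1\right) \left(-38 + 30\right) = \left(-6\right) \left(-8\right) = 48$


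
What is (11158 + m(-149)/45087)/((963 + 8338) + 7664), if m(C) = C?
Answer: 503080597/764900955 ≈ 0.65771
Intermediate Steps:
(11158 + m(-149)/45087)/((963 + 8338) + 7664) = (11158 - 149/45087)/((963 + 8338) + 7664) = (11158 - 149*1/45087)/(9301 + 7664) = (11158 - 149/45087)/16965 = (503080597/45087)*(1/16965) = 503080597/764900955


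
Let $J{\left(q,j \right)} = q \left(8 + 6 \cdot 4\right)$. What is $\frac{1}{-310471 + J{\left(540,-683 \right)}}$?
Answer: $- \frac{1}{293191} \approx -3.4107 \cdot 10^{-6}$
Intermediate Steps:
$J{\left(q,j \right)} = 32 q$ ($J{\left(q,j \right)} = q \left(8 + 24\right) = q 32 = 32 q$)
$\frac{1}{-310471 + J{\left(540,-683 \right)}} = \frac{1}{-310471 + 32 \cdot 540} = \frac{1}{-310471 + 17280} = \frac{1}{-293191} = - \frac{1}{293191}$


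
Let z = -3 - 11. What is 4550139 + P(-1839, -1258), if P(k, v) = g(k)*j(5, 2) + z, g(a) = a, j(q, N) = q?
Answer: 4540930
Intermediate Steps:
z = -14
P(k, v) = -14 + 5*k (P(k, v) = k*5 - 14 = 5*k - 14 = -14 + 5*k)
4550139 + P(-1839, -1258) = 4550139 + (-14 + 5*(-1839)) = 4550139 + (-14 - 9195) = 4550139 - 9209 = 4540930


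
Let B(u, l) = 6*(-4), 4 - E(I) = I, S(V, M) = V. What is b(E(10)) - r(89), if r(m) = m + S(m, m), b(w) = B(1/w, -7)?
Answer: -202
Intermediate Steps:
E(I) = 4 - I
B(u, l) = -24
b(w) = -24
r(m) = 2*m (r(m) = m + m = 2*m)
b(E(10)) - r(89) = -24 - 2*89 = -24 - 1*178 = -24 - 178 = -202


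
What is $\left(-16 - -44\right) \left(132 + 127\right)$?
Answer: $7252$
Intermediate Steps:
$\left(-16 - -44\right) \left(132 + 127\right) = \left(-16 + 44\right) 259 = 28 \cdot 259 = 7252$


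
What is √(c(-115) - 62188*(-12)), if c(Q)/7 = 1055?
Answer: √753641 ≈ 868.13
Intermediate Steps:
c(Q) = 7385 (c(Q) = 7*1055 = 7385)
√(c(-115) - 62188*(-12)) = √(7385 - 62188*(-12)) = √(7385 + 746256) = √753641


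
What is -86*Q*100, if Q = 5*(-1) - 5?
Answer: 86000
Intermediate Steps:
Q = -10 (Q = -5 - 5 = -10)
-86*Q*100 = -86*(-10)*100 = 860*100 = 86000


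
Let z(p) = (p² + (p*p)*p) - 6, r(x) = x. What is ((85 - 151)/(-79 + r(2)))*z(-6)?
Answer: -1116/7 ≈ -159.43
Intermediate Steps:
z(p) = -6 + p² + p³ (z(p) = (p² + p²*p) - 6 = (p² + p³) - 6 = -6 + p² + p³)
((85 - 151)/(-79 + r(2)))*z(-6) = ((85 - 151)/(-79 + 2))*(-6 + (-6)² + (-6)³) = (-66/(-77))*(-6 + 36 - 216) = -66*(-1/77)*(-186) = (6/7)*(-186) = -1116/7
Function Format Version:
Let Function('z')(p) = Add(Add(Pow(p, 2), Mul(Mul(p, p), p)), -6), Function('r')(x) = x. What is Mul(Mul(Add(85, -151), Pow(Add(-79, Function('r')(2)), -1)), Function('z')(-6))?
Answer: Rational(-1116, 7) ≈ -159.43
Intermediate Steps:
Function('z')(p) = Add(-6, Pow(p, 2), Pow(p, 3)) (Function('z')(p) = Add(Add(Pow(p, 2), Mul(Pow(p, 2), p)), -6) = Add(Add(Pow(p, 2), Pow(p, 3)), -6) = Add(-6, Pow(p, 2), Pow(p, 3)))
Mul(Mul(Add(85, -151), Pow(Add(-79, Function('r')(2)), -1)), Function('z')(-6)) = Mul(Mul(Add(85, -151), Pow(Add(-79, 2), -1)), Add(-6, Pow(-6, 2), Pow(-6, 3))) = Mul(Mul(-66, Pow(-77, -1)), Add(-6, 36, -216)) = Mul(Mul(-66, Rational(-1, 77)), -186) = Mul(Rational(6, 7), -186) = Rational(-1116, 7)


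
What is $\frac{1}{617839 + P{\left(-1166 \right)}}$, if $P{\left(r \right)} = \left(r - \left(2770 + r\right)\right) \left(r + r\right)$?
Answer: $\frac{1}{7077479} \approx 1.4129 \cdot 10^{-7}$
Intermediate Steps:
$P{\left(r \right)} = - 5540 r$ ($P{\left(r \right)} = - 2770 \cdot 2 r = - 5540 r$)
$\frac{1}{617839 + P{\left(-1166 \right)}} = \frac{1}{617839 - -6459640} = \frac{1}{617839 + 6459640} = \frac{1}{7077479}$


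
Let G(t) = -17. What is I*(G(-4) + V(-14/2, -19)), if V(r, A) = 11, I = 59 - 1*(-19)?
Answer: -468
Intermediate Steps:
I = 78 (I = 59 + 19 = 78)
I*(G(-4) + V(-14/2, -19)) = 78*(-17 + 11) = 78*(-6) = -468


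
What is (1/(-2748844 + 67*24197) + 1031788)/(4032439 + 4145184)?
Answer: 1163490579259/9221455687835 ≈ 0.12617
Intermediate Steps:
(1/(-2748844 + 67*24197) + 1031788)/(4032439 + 4145184) = (1/(-2748844 + 1621199) + 1031788)/8177623 = (1/(-1127645) + 1031788)*(1/8177623) = (-1/1127645 + 1031788)*(1/8177623) = (1163490579259/1127645)*(1/8177623) = 1163490579259/9221455687835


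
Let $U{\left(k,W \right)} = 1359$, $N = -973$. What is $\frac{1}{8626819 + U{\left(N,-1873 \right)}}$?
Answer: $\frac{1}{8628178} \approx 1.159 \cdot 10^{-7}$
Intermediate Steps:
$\frac{1}{8626819 + U{\left(N,-1873 \right)}} = \frac{1}{8626819 + 1359} = \frac{1}{8628178}$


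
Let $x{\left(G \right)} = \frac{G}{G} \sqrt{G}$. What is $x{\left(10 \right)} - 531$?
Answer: $-531 + \sqrt{10} \approx -527.84$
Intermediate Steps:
$x{\left(G \right)} = \sqrt{G}$ ($x{\left(G \right)} = 1 \sqrt{G} = \sqrt{G}$)
$x{\left(10 \right)} - 531 = \sqrt{10} - 531 = -531 + \sqrt{10}$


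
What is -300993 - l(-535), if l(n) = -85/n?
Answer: -32206268/107 ≈ -3.0099e+5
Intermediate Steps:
-300993 - l(-535) = -300993 - (-85)/(-535) = -300993 - (-85)*(-1)/535 = -300993 - 1*17/107 = -300993 - 17/107 = -32206268/107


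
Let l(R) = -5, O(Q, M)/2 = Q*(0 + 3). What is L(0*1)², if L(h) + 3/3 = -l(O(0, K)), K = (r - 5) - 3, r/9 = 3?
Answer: 16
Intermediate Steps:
r = 27 (r = 9*3 = 27)
K = 19 (K = (27 - 5) - 3 = 22 - 3 = 19)
O(Q, M) = 6*Q (O(Q, M) = 2*(Q*(0 + 3)) = 2*(Q*3) = 2*(3*Q) = 6*Q)
L(h) = 4 (L(h) = -1 - 1*(-5) = -1 + 5 = 4)
L(0*1)² = 4² = 16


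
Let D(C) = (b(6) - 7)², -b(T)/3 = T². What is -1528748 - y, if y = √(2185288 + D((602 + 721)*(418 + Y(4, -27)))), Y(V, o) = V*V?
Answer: -1528748 - √2198513 ≈ -1.5302e+6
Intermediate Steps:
b(T) = -3*T²
Y(V, o) = V²
D(C) = 13225 (D(C) = (-3*6² - 7)² = (-3*36 - 7)² = (-108 - 7)² = (-115)² = 13225)
y = √2198513 (y = √(2185288 + 13225) = √2198513 ≈ 1482.7)
-1528748 - y = -1528748 - √2198513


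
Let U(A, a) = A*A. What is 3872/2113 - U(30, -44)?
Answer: -1897828/2113 ≈ -898.17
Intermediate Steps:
U(A, a) = A²
3872/2113 - U(30, -44) = 3872/2113 - 1*30² = 3872*(1/2113) - 1*900 = 3872/2113 - 900 = -1897828/2113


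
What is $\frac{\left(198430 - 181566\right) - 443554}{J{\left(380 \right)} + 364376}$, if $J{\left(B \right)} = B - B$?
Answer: $- \frac{213345}{182188} \approx -1.171$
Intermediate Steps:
$J{\left(B \right)} = 0$
$\frac{\left(198430 - 181566\right) - 443554}{J{\left(380 \right)} + 364376} = \frac{\left(198430 - 181566\right) - 443554}{0 + 364376} = \frac{\left(198430 - 181566\right) - 443554}{364376} = \left(16864 - 443554\right) \frac{1}{364376} = \left(-426690\right) \frac{1}{364376} = - \frac{213345}{182188}$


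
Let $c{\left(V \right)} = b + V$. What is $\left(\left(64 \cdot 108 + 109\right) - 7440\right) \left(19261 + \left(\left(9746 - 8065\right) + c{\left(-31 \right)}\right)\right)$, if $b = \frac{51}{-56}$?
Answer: $- \frac{490634335}{56} \approx -8.7613 \cdot 10^{6}$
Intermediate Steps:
$b = - \frac{51}{56}$ ($b = 51 \left(- \frac{1}{56}\right) = - \frac{51}{56} \approx -0.91071$)
$c{\left(V \right)} = - \frac{51}{56} + V$
$\left(\left(64 \cdot 108 + 109\right) - 7440\right) \left(19261 + \left(\left(9746 - 8065\right) + c{\left(-31 \right)}\right)\right) = \left(\left(64 \cdot 108 + 109\right) - 7440\right) \left(19261 + \left(\left(9746 - 8065\right) - \frac{1787}{56}\right)\right) = \left(\left(6912 + 109\right) - 7440\right) \left(19261 + \left(1681 - \frac{1787}{56}\right)\right) = \left(7021 - 7440\right) \left(19261 + \frac{92349}{56}\right) = \left(-419\right) \frac{1170965}{56} = - \frac{490634335}{56}$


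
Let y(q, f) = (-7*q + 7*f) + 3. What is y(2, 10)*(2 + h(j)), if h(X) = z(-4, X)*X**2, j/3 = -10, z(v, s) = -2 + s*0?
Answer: -106082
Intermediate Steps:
z(v, s) = -2 (z(v, s) = -2 + 0 = -2)
y(q, f) = 3 - 7*q + 7*f
j = -30 (j = 3*(-10) = -30)
h(X) = -2*X**2
y(2, 10)*(2 + h(j)) = (3 - 7*2 + 7*10)*(2 - 2*(-30)**2) = (3 - 14 + 70)*(2 - 2*900) = 59*(2 - 1800) = 59*(-1798) = -106082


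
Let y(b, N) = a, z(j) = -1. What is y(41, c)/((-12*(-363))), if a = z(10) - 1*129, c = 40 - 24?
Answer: -65/2178 ≈ -0.029844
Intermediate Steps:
c = 16
a = -130 (a = -1 - 1*129 = -1 - 129 = -130)
y(b, N) = -130
y(41, c)/((-12*(-363))) = -130/((-12*(-363))) = -130/4356 = -130*1/4356 = -65/2178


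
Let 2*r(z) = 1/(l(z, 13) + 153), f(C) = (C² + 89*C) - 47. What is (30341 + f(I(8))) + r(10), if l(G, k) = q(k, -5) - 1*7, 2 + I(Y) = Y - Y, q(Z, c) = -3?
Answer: 8614321/286 ≈ 30120.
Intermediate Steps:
I(Y) = -2 (I(Y) = -2 + (Y - Y) = -2 + 0 = -2)
f(C) = -47 + C² + 89*C
l(G, k) = -10 (l(G, k) = -3 - 1*7 = -3 - 7 = -10)
r(z) = 1/286 (r(z) = 1/(2*(-10 + 153)) = (½)/143 = (½)*(1/143) = 1/286)
(30341 + f(I(8))) + r(10) = (30341 + (-47 + (-2)² + 89*(-2))) + 1/286 = (30341 + (-47 + 4 - 178)) + 1/286 = (30341 - 221) + 1/286 = 30120 + 1/286 = 8614321/286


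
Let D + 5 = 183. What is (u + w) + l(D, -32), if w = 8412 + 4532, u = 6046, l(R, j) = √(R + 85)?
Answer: 18990 + √263 ≈ 19006.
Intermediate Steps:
D = 178 (D = -5 + 183 = 178)
l(R, j) = √(85 + R)
w = 12944
(u + w) + l(D, -32) = (6046 + 12944) + √(85 + 178) = 18990 + √263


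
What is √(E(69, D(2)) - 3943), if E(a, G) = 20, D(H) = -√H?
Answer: I*√3923 ≈ 62.634*I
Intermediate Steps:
√(E(69, D(2)) - 3943) = √(20 - 3943) = √(-3923) = I*√3923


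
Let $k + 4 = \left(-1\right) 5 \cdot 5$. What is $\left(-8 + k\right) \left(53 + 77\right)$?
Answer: $-4810$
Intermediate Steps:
$k = -29$ ($k = -4 + \left(-1\right) 5 \cdot 5 = -4 - 25 = -29$)
$\left(-8 + k\right) \left(53 + 77\right) = \left(-8 - 29\right) \left(53 + 77\right) = \left(-37\right) 130 = -4810$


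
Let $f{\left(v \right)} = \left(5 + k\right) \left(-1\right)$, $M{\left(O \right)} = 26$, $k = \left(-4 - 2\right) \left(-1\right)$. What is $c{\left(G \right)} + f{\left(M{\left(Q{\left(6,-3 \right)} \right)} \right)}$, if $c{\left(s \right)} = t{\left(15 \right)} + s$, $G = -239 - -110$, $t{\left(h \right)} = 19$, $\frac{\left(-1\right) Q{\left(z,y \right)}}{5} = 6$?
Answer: $-121$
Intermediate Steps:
$Q{\left(z,y \right)} = -30$ ($Q{\left(z,y \right)} = \left(-5\right) 6 = -30$)
$k = 6$ ($k = \left(-6\right) \left(-1\right) = 6$)
$G = -129$ ($G = -239 + 110 = -129$)
$f{\left(v \right)} = -11$ ($f{\left(v \right)} = \left(5 + 6\right) \left(-1\right) = 11 \left(-1\right) = -11$)
$c{\left(s \right)} = 19 + s$
$c{\left(G \right)} + f{\left(M{\left(Q{\left(6,-3 \right)} \right)} \right)} = \left(19 - 129\right) - 11 = -110 - 11 = -121$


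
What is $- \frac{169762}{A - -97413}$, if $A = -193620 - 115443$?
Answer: $\frac{4993}{6225} \approx 0.80209$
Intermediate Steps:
$A = -309063$
$- \frac{169762}{A - -97413} = - \frac{169762}{-309063 - -97413} = - \frac{169762}{-309063 + 97413} = - \frac{169762}{-211650} = \left(-169762\right) \left(- \frac{1}{211650}\right) = \frac{4993}{6225}$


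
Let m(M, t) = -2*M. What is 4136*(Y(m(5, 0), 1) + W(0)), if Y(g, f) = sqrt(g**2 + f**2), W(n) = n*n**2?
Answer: 4136*sqrt(101) ≈ 41566.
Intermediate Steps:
W(n) = n**3
Y(g, f) = sqrt(f**2 + g**2)
4136*(Y(m(5, 0), 1) + W(0)) = 4136*(sqrt(1**2 + (-2*5)**2) + 0**3) = 4136*(sqrt(1 + (-10)**2) + 0) = 4136*(sqrt(1 + 100) + 0) = 4136*(sqrt(101) + 0) = 4136*sqrt(101)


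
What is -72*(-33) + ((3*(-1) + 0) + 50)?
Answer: 2423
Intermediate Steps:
-72*(-33) + ((3*(-1) + 0) + 50) = 2376 + ((-3 + 0) + 50) = 2376 + (-3 + 50) = 2376 + 47 = 2423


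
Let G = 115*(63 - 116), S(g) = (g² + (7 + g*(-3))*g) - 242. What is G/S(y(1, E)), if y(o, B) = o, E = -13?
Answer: 6095/237 ≈ 25.717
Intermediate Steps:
S(g) = -242 + g² + g*(7 - 3*g) (S(g) = (g² + (7 - 3*g)*g) - 242 = (g² + g*(7 - 3*g)) - 242 = -242 + g² + g*(7 - 3*g))
G = -6095 (G = 115*(-53) = -6095)
G/S(y(1, E)) = -6095/(-242 - 2*1² + 7*1) = -6095/(-242 - 2*1 + 7) = -6095/(-242 - 2 + 7) = -6095/(-237) = -6095*(-1/237) = 6095/237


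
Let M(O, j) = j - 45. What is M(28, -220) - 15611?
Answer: -15876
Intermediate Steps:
M(O, j) = -45 + j
M(28, -220) - 15611 = (-45 - 220) - 15611 = -265 - 15611 = -15876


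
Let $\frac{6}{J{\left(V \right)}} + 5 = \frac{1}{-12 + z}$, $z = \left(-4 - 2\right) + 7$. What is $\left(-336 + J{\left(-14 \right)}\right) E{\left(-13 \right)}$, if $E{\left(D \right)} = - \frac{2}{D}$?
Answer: $- \frac{9441}{182} \approx -51.874$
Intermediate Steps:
$z = 1$ ($z = -6 + 7 = 1$)
$J{\left(V \right)} = - \frac{33}{28}$ ($J{\left(V \right)} = \frac{6}{-5 + \frac{1}{-12 + 1}} = \frac{6}{-5 + \frac{1}{-11}} = \frac{6}{-5 - \frac{1}{11}} = \frac{6}{- \frac{56}{11}} = 6 \left(- \frac{11}{56}\right) = - \frac{33}{28}$)
$E{\left(D \right)} = - \frac{2}{D}$
$\left(-336 + J{\left(-14 \right)}\right) E{\left(-13 \right)} = \left(-336 - \frac{33}{28}\right) \left(- \frac{2}{-13}\right) = - \frac{9441 \left(\left(-2\right) \left(- \frac{1}{13}\right)\right)}{28} = \left(- \frac{9441}{28}\right) \frac{2}{13} = - \frac{9441}{182}$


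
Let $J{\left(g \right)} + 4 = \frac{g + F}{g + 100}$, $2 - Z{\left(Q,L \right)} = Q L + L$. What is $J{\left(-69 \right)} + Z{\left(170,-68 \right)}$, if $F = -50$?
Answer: $\frac{360287}{31} \approx 11622.0$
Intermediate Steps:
$Z{\left(Q,L \right)} = 2 - L - L Q$ ($Z{\left(Q,L \right)} = 2 - \left(Q L + L\right) = 2 - \left(L Q + L\right) = 2 - \left(L + L Q\right) = 2 - L - L Q$)
$J{\left(g \right)} = -4 + \frac{-50 + g}{100 + g}$ ($J{\left(g \right)} = -4 + \frac{g - 50}{g + 100} = -4 + \frac{-50 + g}{100 + g}$)
$J{\left(-69 \right)} + Z{\left(170,-68 \right)} = \frac{3 \left(-150 - -69\right)}{100 - 69} - \left(-70 - 11560\right) = \frac{3 \left(-150 + 69\right)}{31} + \left(2 + 68 + 11560\right) = 3 \cdot \frac{1}{31} \left(-81\right) + 11630 = - \frac{243}{31} + 11630 = \frac{360287}{31}$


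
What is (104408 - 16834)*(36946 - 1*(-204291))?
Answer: 21126089038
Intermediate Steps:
(104408 - 16834)*(36946 - 1*(-204291)) = 87574*(36946 + 204291) = 87574*241237 = 21126089038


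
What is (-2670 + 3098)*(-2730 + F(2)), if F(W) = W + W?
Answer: -1166728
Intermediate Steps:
F(W) = 2*W
(-2670 + 3098)*(-2730 + F(2)) = (-2670 + 3098)*(-2730 + 2*2) = 428*(-2730 + 4) = 428*(-2726) = -1166728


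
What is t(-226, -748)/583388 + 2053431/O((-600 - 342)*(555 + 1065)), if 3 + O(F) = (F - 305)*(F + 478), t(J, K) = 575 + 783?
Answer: 1581673512574387/679219376436152578 ≈ 0.0023287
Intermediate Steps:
t(J, K) = 1358
O(F) = -3 + (-305 + F)*(478 + F) (O(F) = -3 + (F - 305)*(F + 478) = -3 + (-305 + F)*(478 + F))
t(-226, -748)/583388 + 2053431/O((-600 - 342)*(555 + 1065)) = 1358/583388 + 2053431/(-145793 + ((-600 - 342)*(555 + 1065))**2 + 173*((-600 - 342)*(555 + 1065))) = 1358*(1/583388) + 2053431/(-145793 + (-942*1620)**2 + 173*(-942*1620)) = 679/291694 + 2053431/(-145793 + (-1526040)**2 + 173*(-1526040)) = 679/291694 + 2053431/(-145793 + 2328798081600 - 264004920) = 679/291694 + 2053431/2328533930887 = 1581673512574387/679219376436152578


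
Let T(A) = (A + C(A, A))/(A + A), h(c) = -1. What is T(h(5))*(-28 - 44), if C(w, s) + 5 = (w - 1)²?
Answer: -72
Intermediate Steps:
C(w, s) = -5 + (-1 + w)² (C(w, s) = -5 + (w - 1)² = -5 + (-1 + w)²)
T(A) = (-5 + A + (-1 + A)²)/(2*A) (T(A) = (A + (-5 + (-1 + A)²))/(A + A) = (-5 + A + (-1 + A)²)/((2*A)) = (-5 + A + (-1 + A)²)*(1/(2*A)) = (-5 + A + (-1 + A)²)/(2*A))
T(h(5))*(-28 - 44) = ((½)*(-4 + (-1)² - 1*(-1))/(-1))*(-28 - 44) = ((½)*(-1)*(-4 + 1 + 1))*(-72) = ((½)*(-1)*(-2))*(-72) = 1*(-72) = -72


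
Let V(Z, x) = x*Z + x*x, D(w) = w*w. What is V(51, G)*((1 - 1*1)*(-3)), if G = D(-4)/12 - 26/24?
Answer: 0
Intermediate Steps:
D(w) = w²
G = ¼ (G = (-4)²/12 - 26/24 = 16*(1/12) - 26*1/24 = 4/3 - 13/12 = ¼ ≈ 0.25000)
V(Z, x) = x² + Z*x (V(Z, x) = Z*x + x² = x² + Z*x)
V(51, G)*((1 - 1*1)*(-3)) = ((51 + ¼)/4)*((1 - 1*1)*(-3)) = ((¼)*(205/4))*((1 - 1)*(-3)) = 205*(0*(-3))/16 = (205/16)*0 = 0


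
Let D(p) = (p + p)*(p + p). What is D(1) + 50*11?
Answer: 554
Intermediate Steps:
D(p) = 4*p² (D(p) = (2*p)*(2*p) = 4*p²)
D(1) + 50*11 = 4*1² + 50*11 = 4*1 + 550 = 4 + 550 = 554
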